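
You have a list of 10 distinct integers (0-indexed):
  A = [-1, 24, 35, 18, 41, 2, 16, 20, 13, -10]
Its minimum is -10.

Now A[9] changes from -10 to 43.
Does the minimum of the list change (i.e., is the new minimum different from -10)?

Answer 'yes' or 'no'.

Old min = -10
Change: A[9] -10 -> 43
Changed element was the min; new min must be rechecked.
New min = -1; changed? yes

Answer: yes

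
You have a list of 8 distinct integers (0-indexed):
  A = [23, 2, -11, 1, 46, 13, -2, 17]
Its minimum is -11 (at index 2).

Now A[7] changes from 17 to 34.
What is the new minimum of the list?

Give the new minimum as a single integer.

Answer: -11

Derivation:
Old min = -11 (at index 2)
Change: A[7] 17 -> 34
Changed element was NOT the old min.
  New min = min(old_min, new_val) = min(-11, 34) = -11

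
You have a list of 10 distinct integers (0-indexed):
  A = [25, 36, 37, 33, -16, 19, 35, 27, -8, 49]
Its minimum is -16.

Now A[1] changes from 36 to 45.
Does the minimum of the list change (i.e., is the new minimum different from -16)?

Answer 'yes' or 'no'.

Old min = -16
Change: A[1] 36 -> 45
Changed element was NOT the min; min changes only if 45 < -16.
New min = -16; changed? no

Answer: no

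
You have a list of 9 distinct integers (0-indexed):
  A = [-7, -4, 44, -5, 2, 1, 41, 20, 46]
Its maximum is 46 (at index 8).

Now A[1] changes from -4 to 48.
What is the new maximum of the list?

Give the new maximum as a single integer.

Answer: 48

Derivation:
Old max = 46 (at index 8)
Change: A[1] -4 -> 48
Changed element was NOT the old max.
  New max = max(old_max, new_val) = max(46, 48) = 48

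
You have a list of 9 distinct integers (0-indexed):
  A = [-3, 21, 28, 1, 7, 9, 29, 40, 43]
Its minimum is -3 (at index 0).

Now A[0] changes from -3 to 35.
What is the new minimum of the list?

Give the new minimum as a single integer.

Old min = -3 (at index 0)
Change: A[0] -3 -> 35
Changed element WAS the min. Need to check: is 35 still <= all others?
  Min of remaining elements: 1
  New min = min(35, 1) = 1

Answer: 1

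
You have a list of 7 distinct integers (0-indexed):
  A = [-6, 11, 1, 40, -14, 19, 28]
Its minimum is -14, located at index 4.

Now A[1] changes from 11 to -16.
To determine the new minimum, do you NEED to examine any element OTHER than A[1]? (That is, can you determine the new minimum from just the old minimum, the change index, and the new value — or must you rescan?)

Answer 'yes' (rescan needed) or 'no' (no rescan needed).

Old min = -14 at index 4
Change at index 1: 11 -> -16
Index 1 was NOT the min. New min = min(-14, -16). No rescan of other elements needed.
Needs rescan: no

Answer: no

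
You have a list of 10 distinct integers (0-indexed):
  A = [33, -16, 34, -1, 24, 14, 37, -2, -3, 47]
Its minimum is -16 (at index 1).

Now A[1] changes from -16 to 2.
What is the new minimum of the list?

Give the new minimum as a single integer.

Old min = -16 (at index 1)
Change: A[1] -16 -> 2
Changed element WAS the min. Need to check: is 2 still <= all others?
  Min of remaining elements: -3
  New min = min(2, -3) = -3

Answer: -3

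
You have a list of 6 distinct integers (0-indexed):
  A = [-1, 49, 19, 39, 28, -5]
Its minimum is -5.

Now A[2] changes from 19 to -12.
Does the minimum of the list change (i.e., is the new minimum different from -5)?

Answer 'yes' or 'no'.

Old min = -5
Change: A[2] 19 -> -12
Changed element was NOT the min; min changes only if -12 < -5.
New min = -12; changed? yes

Answer: yes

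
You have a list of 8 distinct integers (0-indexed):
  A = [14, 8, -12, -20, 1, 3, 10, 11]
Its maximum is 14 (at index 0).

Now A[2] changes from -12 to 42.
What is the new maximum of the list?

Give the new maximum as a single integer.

Answer: 42

Derivation:
Old max = 14 (at index 0)
Change: A[2] -12 -> 42
Changed element was NOT the old max.
  New max = max(old_max, new_val) = max(14, 42) = 42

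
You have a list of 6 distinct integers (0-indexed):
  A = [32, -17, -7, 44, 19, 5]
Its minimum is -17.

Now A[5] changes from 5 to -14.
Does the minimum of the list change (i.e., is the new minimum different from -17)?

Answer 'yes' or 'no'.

Answer: no

Derivation:
Old min = -17
Change: A[5] 5 -> -14
Changed element was NOT the min; min changes only if -14 < -17.
New min = -17; changed? no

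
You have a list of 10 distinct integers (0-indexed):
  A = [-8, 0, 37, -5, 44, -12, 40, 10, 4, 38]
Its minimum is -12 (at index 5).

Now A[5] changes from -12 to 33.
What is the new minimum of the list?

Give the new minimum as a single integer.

Answer: -8

Derivation:
Old min = -12 (at index 5)
Change: A[5] -12 -> 33
Changed element WAS the min. Need to check: is 33 still <= all others?
  Min of remaining elements: -8
  New min = min(33, -8) = -8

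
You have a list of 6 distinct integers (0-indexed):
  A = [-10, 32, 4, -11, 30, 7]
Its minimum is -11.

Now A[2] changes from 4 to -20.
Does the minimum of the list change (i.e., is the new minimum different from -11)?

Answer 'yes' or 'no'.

Old min = -11
Change: A[2] 4 -> -20
Changed element was NOT the min; min changes only if -20 < -11.
New min = -20; changed? yes

Answer: yes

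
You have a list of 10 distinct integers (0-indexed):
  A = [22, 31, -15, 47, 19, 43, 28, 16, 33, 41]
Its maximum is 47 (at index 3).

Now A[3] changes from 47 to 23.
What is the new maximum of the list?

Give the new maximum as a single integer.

Old max = 47 (at index 3)
Change: A[3] 47 -> 23
Changed element WAS the max -> may need rescan.
  Max of remaining elements: 43
  New max = max(23, 43) = 43

Answer: 43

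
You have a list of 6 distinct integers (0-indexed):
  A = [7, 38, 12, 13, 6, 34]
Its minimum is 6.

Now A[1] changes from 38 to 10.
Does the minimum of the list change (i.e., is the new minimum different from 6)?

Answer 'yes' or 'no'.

Answer: no

Derivation:
Old min = 6
Change: A[1] 38 -> 10
Changed element was NOT the min; min changes only if 10 < 6.
New min = 6; changed? no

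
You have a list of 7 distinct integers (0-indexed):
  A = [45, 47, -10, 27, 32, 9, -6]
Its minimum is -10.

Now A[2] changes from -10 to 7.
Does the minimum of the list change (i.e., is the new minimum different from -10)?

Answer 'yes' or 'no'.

Old min = -10
Change: A[2] -10 -> 7
Changed element was the min; new min must be rechecked.
New min = -6; changed? yes

Answer: yes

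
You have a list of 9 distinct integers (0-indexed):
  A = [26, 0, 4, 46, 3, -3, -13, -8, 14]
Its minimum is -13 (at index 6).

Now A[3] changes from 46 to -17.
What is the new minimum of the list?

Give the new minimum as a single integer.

Answer: -17

Derivation:
Old min = -13 (at index 6)
Change: A[3] 46 -> -17
Changed element was NOT the old min.
  New min = min(old_min, new_val) = min(-13, -17) = -17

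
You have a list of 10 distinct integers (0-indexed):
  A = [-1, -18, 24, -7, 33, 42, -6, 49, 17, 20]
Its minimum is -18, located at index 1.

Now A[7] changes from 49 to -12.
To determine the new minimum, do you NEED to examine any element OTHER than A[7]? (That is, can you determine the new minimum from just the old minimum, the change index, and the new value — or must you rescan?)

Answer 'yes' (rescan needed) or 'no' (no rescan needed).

Answer: no

Derivation:
Old min = -18 at index 1
Change at index 7: 49 -> -12
Index 7 was NOT the min. New min = min(-18, -12). No rescan of other elements needed.
Needs rescan: no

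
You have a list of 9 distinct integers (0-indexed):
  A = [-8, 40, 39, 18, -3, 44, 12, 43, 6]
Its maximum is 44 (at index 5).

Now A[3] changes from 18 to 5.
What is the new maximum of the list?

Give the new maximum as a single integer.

Old max = 44 (at index 5)
Change: A[3] 18 -> 5
Changed element was NOT the old max.
  New max = max(old_max, new_val) = max(44, 5) = 44

Answer: 44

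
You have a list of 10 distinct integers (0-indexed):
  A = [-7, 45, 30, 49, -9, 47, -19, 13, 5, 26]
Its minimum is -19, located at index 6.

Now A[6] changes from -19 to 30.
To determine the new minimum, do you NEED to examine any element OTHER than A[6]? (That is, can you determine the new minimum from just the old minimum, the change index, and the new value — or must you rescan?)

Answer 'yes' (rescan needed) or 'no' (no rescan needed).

Old min = -19 at index 6
Change at index 6: -19 -> 30
Index 6 WAS the min and new value 30 > old min -19. Must rescan other elements to find the new min.
Needs rescan: yes

Answer: yes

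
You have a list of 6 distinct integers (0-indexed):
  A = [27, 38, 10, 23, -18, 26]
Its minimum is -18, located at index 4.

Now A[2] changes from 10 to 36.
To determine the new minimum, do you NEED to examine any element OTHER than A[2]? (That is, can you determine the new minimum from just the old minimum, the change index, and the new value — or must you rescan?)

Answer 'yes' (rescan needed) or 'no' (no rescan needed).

Answer: no

Derivation:
Old min = -18 at index 4
Change at index 2: 10 -> 36
Index 2 was NOT the min. New min = min(-18, 36). No rescan of other elements needed.
Needs rescan: no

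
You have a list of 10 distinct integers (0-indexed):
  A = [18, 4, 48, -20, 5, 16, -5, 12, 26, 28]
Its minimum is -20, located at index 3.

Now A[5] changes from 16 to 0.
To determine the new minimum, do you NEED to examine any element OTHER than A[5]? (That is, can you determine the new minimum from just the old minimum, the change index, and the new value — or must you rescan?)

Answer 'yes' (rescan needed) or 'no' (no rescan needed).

Answer: no

Derivation:
Old min = -20 at index 3
Change at index 5: 16 -> 0
Index 5 was NOT the min. New min = min(-20, 0). No rescan of other elements needed.
Needs rescan: no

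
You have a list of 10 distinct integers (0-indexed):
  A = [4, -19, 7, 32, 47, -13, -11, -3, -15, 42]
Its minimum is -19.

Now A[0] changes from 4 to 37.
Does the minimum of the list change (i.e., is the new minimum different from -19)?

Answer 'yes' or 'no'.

Answer: no

Derivation:
Old min = -19
Change: A[0] 4 -> 37
Changed element was NOT the min; min changes only if 37 < -19.
New min = -19; changed? no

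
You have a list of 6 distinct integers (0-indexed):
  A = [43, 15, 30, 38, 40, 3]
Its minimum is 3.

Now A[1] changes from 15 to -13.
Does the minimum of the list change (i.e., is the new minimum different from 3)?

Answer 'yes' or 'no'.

Old min = 3
Change: A[1] 15 -> -13
Changed element was NOT the min; min changes only if -13 < 3.
New min = -13; changed? yes

Answer: yes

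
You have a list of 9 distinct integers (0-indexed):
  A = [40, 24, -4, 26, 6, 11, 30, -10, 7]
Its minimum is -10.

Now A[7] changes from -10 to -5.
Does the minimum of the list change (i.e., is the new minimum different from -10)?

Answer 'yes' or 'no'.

Answer: yes

Derivation:
Old min = -10
Change: A[7] -10 -> -5
Changed element was the min; new min must be rechecked.
New min = -5; changed? yes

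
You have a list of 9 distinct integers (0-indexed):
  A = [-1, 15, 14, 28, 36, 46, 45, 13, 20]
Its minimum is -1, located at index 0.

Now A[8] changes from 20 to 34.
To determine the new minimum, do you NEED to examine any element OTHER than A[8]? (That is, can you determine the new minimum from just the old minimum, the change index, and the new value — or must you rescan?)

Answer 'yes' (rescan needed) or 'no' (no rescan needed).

Answer: no

Derivation:
Old min = -1 at index 0
Change at index 8: 20 -> 34
Index 8 was NOT the min. New min = min(-1, 34). No rescan of other elements needed.
Needs rescan: no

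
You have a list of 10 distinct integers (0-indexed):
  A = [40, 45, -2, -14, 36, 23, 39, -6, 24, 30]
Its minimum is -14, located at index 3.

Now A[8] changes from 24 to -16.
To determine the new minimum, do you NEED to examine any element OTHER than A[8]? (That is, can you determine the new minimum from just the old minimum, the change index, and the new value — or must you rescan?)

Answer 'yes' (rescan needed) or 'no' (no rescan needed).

Answer: no

Derivation:
Old min = -14 at index 3
Change at index 8: 24 -> -16
Index 8 was NOT the min. New min = min(-14, -16). No rescan of other elements needed.
Needs rescan: no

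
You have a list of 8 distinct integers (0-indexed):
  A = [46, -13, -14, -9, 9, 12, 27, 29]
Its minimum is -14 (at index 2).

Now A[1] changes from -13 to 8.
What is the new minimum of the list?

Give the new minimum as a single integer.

Old min = -14 (at index 2)
Change: A[1] -13 -> 8
Changed element was NOT the old min.
  New min = min(old_min, new_val) = min(-14, 8) = -14

Answer: -14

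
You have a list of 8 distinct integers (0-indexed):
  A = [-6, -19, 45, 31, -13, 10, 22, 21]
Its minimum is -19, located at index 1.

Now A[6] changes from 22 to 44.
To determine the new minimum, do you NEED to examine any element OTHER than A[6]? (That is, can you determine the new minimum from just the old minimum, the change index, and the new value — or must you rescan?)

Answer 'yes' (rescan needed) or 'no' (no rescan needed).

Answer: no

Derivation:
Old min = -19 at index 1
Change at index 6: 22 -> 44
Index 6 was NOT the min. New min = min(-19, 44). No rescan of other elements needed.
Needs rescan: no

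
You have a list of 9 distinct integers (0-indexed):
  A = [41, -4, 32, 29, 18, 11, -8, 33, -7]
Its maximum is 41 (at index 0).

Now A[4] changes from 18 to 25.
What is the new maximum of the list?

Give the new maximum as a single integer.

Old max = 41 (at index 0)
Change: A[4] 18 -> 25
Changed element was NOT the old max.
  New max = max(old_max, new_val) = max(41, 25) = 41

Answer: 41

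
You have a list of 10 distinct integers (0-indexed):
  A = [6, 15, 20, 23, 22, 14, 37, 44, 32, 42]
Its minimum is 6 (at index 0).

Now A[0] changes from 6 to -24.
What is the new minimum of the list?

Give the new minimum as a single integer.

Old min = 6 (at index 0)
Change: A[0] 6 -> -24
Changed element WAS the min. Need to check: is -24 still <= all others?
  Min of remaining elements: 14
  New min = min(-24, 14) = -24

Answer: -24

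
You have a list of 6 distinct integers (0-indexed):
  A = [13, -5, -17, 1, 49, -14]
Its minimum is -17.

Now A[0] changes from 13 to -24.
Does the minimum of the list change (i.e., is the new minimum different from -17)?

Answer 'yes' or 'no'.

Answer: yes

Derivation:
Old min = -17
Change: A[0] 13 -> -24
Changed element was NOT the min; min changes only if -24 < -17.
New min = -24; changed? yes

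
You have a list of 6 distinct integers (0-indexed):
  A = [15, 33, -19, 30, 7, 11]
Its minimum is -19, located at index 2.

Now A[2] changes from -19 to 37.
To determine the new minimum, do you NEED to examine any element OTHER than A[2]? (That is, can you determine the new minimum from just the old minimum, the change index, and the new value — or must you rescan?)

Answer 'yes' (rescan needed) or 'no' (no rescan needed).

Answer: yes

Derivation:
Old min = -19 at index 2
Change at index 2: -19 -> 37
Index 2 WAS the min and new value 37 > old min -19. Must rescan other elements to find the new min.
Needs rescan: yes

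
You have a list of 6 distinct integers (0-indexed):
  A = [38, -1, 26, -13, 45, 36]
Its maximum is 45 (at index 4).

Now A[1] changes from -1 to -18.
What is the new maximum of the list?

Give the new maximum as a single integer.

Answer: 45

Derivation:
Old max = 45 (at index 4)
Change: A[1] -1 -> -18
Changed element was NOT the old max.
  New max = max(old_max, new_val) = max(45, -18) = 45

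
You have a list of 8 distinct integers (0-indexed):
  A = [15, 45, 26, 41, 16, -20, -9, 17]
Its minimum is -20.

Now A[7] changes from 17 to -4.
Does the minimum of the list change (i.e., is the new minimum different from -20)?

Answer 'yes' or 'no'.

Answer: no

Derivation:
Old min = -20
Change: A[7] 17 -> -4
Changed element was NOT the min; min changes only if -4 < -20.
New min = -20; changed? no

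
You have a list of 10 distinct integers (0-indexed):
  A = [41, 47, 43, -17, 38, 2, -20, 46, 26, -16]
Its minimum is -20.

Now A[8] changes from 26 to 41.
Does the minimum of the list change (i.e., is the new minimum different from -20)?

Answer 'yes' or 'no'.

Answer: no

Derivation:
Old min = -20
Change: A[8] 26 -> 41
Changed element was NOT the min; min changes only if 41 < -20.
New min = -20; changed? no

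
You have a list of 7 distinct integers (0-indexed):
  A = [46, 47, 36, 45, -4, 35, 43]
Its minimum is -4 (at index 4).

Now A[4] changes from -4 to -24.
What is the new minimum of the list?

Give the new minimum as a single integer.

Answer: -24

Derivation:
Old min = -4 (at index 4)
Change: A[4] -4 -> -24
Changed element WAS the min. Need to check: is -24 still <= all others?
  Min of remaining elements: 35
  New min = min(-24, 35) = -24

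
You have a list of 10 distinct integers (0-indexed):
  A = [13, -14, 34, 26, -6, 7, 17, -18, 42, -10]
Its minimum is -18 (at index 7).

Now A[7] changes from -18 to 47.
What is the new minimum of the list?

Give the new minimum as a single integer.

Answer: -14

Derivation:
Old min = -18 (at index 7)
Change: A[7] -18 -> 47
Changed element WAS the min. Need to check: is 47 still <= all others?
  Min of remaining elements: -14
  New min = min(47, -14) = -14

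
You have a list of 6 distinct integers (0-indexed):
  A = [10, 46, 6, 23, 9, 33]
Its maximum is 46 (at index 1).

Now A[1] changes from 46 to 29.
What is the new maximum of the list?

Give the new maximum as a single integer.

Answer: 33

Derivation:
Old max = 46 (at index 1)
Change: A[1] 46 -> 29
Changed element WAS the max -> may need rescan.
  Max of remaining elements: 33
  New max = max(29, 33) = 33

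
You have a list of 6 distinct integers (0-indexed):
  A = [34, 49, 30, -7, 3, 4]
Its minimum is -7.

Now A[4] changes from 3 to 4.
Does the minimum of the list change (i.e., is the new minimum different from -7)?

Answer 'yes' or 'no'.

Old min = -7
Change: A[4] 3 -> 4
Changed element was NOT the min; min changes only if 4 < -7.
New min = -7; changed? no

Answer: no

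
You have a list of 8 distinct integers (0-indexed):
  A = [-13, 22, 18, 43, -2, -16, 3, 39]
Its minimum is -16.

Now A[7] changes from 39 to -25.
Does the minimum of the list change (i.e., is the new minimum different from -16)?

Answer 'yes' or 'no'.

Old min = -16
Change: A[7] 39 -> -25
Changed element was NOT the min; min changes only if -25 < -16.
New min = -25; changed? yes

Answer: yes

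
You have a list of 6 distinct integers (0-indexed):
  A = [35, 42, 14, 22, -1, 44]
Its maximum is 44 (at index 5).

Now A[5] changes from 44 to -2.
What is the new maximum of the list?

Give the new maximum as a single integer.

Old max = 44 (at index 5)
Change: A[5] 44 -> -2
Changed element WAS the max -> may need rescan.
  Max of remaining elements: 42
  New max = max(-2, 42) = 42

Answer: 42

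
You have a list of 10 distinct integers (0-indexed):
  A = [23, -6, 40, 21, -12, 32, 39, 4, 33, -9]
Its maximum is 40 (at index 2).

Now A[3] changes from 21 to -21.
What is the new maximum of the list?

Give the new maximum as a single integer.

Answer: 40

Derivation:
Old max = 40 (at index 2)
Change: A[3] 21 -> -21
Changed element was NOT the old max.
  New max = max(old_max, new_val) = max(40, -21) = 40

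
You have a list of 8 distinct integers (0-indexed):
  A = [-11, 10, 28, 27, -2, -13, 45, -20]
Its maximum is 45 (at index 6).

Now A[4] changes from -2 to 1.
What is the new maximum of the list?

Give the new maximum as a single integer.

Old max = 45 (at index 6)
Change: A[4] -2 -> 1
Changed element was NOT the old max.
  New max = max(old_max, new_val) = max(45, 1) = 45

Answer: 45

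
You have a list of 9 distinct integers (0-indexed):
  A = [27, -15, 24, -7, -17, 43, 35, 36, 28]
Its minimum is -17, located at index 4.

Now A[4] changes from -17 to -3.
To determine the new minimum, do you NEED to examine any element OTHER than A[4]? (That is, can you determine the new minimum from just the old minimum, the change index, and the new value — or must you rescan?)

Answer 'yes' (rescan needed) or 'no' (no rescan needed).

Old min = -17 at index 4
Change at index 4: -17 -> -3
Index 4 WAS the min and new value -3 > old min -17. Must rescan other elements to find the new min.
Needs rescan: yes

Answer: yes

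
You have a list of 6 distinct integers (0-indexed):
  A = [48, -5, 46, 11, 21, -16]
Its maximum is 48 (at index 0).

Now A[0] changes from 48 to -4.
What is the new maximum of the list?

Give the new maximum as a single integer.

Old max = 48 (at index 0)
Change: A[0] 48 -> -4
Changed element WAS the max -> may need rescan.
  Max of remaining elements: 46
  New max = max(-4, 46) = 46

Answer: 46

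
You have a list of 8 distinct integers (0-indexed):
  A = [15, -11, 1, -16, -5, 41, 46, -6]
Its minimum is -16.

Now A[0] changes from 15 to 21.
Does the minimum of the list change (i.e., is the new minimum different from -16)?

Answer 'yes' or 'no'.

Answer: no

Derivation:
Old min = -16
Change: A[0] 15 -> 21
Changed element was NOT the min; min changes only if 21 < -16.
New min = -16; changed? no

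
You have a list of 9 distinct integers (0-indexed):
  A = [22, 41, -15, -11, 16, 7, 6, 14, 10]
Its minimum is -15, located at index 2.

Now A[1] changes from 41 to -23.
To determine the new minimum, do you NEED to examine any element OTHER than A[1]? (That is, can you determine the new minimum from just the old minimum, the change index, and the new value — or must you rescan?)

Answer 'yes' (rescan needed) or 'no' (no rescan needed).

Answer: no

Derivation:
Old min = -15 at index 2
Change at index 1: 41 -> -23
Index 1 was NOT the min. New min = min(-15, -23). No rescan of other elements needed.
Needs rescan: no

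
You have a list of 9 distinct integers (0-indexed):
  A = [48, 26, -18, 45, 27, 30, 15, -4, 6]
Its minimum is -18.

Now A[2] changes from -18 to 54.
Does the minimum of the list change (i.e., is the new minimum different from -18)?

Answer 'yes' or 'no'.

Answer: yes

Derivation:
Old min = -18
Change: A[2] -18 -> 54
Changed element was the min; new min must be rechecked.
New min = -4; changed? yes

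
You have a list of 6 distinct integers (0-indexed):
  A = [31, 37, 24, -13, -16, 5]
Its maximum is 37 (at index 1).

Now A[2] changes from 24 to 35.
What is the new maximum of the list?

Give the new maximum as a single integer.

Old max = 37 (at index 1)
Change: A[2] 24 -> 35
Changed element was NOT the old max.
  New max = max(old_max, new_val) = max(37, 35) = 37

Answer: 37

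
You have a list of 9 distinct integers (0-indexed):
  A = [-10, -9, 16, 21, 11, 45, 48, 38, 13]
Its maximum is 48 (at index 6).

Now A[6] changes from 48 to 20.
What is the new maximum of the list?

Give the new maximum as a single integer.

Old max = 48 (at index 6)
Change: A[6] 48 -> 20
Changed element WAS the max -> may need rescan.
  Max of remaining elements: 45
  New max = max(20, 45) = 45

Answer: 45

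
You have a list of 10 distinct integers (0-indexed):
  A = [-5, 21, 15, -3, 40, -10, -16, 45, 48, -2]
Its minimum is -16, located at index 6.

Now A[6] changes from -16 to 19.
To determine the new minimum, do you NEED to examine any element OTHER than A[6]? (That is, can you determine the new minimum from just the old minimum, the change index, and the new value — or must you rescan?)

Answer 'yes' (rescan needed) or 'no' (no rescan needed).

Old min = -16 at index 6
Change at index 6: -16 -> 19
Index 6 WAS the min and new value 19 > old min -16. Must rescan other elements to find the new min.
Needs rescan: yes

Answer: yes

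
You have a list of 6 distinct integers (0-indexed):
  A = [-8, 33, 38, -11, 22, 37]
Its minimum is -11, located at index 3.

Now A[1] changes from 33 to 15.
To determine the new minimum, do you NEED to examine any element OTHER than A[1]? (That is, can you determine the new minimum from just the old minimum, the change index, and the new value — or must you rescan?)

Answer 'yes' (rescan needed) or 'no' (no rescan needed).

Old min = -11 at index 3
Change at index 1: 33 -> 15
Index 1 was NOT the min. New min = min(-11, 15). No rescan of other elements needed.
Needs rescan: no

Answer: no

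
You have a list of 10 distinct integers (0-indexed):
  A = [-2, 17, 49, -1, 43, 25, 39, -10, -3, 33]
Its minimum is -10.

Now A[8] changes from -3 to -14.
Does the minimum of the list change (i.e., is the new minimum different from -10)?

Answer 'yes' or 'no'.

Old min = -10
Change: A[8] -3 -> -14
Changed element was NOT the min; min changes only if -14 < -10.
New min = -14; changed? yes

Answer: yes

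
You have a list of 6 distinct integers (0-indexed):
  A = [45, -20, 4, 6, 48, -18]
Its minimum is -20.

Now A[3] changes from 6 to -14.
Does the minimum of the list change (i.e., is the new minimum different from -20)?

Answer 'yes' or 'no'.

Answer: no

Derivation:
Old min = -20
Change: A[3] 6 -> -14
Changed element was NOT the min; min changes only if -14 < -20.
New min = -20; changed? no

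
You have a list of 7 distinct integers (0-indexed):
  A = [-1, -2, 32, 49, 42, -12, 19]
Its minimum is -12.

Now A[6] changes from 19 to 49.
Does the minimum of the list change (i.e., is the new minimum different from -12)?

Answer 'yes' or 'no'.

Answer: no

Derivation:
Old min = -12
Change: A[6] 19 -> 49
Changed element was NOT the min; min changes only if 49 < -12.
New min = -12; changed? no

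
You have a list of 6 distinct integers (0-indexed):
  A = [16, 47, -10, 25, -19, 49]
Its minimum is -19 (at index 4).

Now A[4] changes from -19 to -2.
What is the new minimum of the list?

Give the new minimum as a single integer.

Answer: -10

Derivation:
Old min = -19 (at index 4)
Change: A[4] -19 -> -2
Changed element WAS the min. Need to check: is -2 still <= all others?
  Min of remaining elements: -10
  New min = min(-2, -10) = -10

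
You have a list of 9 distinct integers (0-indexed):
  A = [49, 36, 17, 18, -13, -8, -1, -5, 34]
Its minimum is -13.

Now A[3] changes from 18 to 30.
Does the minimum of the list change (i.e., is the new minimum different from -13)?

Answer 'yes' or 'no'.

Old min = -13
Change: A[3] 18 -> 30
Changed element was NOT the min; min changes only if 30 < -13.
New min = -13; changed? no

Answer: no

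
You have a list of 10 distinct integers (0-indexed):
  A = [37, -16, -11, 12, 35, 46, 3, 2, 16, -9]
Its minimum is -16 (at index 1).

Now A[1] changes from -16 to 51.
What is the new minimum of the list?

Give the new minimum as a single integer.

Answer: -11

Derivation:
Old min = -16 (at index 1)
Change: A[1] -16 -> 51
Changed element WAS the min. Need to check: is 51 still <= all others?
  Min of remaining elements: -11
  New min = min(51, -11) = -11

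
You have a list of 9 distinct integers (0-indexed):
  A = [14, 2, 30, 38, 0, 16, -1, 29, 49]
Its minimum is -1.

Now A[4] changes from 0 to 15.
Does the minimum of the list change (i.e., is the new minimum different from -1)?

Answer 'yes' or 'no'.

Old min = -1
Change: A[4] 0 -> 15
Changed element was NOT the min; min changes only if 15 < -1.
New min = -1; changed? no

Answer: no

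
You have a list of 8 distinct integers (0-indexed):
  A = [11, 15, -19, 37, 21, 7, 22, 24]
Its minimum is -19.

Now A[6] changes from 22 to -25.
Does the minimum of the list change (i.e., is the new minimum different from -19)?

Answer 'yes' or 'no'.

Old min = -19
Change: A[6] 22 -> -25
Changed element was NOT the min; min changes only if -25 < -19.
New min = -25; changed? yes

Answer: yes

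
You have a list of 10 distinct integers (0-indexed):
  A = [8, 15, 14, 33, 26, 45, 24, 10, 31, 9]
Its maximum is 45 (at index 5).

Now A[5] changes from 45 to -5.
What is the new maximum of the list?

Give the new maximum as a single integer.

Answer: 33

Derivation:
Old max = 45 (at index 5)
Change: A[5] 45 -> -5
Changed element WAS the max -> may need rescan.
  Max of remaining elements: 33
  New max = max(-5, 33) = 33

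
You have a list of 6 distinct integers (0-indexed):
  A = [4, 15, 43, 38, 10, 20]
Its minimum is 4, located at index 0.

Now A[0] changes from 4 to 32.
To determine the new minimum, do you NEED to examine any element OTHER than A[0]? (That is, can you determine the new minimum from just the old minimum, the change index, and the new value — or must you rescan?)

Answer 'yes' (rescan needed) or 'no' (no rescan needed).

Answer: yes

Derivation:
Old min = 4 at index 0
Change at index 0: 4 -> 32
Index 0 WAS the min and new value 32 > old min 4. Must rescan other elements to find the new min.
Needs rescan: yes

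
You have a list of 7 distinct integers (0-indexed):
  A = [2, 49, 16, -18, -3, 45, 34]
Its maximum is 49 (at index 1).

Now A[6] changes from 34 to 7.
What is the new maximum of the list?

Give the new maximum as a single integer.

Answer: 49

Derivation:
Old max = 49 (at index 1)
Change: A[6] 34 -> 7
Changed element was NOT the old max.
  New max = max(old_max, new_val) = max(49, 7) = 49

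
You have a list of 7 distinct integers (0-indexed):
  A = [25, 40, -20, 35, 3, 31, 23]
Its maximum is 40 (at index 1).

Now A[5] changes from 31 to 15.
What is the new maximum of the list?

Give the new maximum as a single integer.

Old max = 40 (at index 1)
Change: A[5] 31 -> 15
Changed element was NOT the old max.
  New max = max(old_max, new_val) = max(40, 15) = 40

Answer: 40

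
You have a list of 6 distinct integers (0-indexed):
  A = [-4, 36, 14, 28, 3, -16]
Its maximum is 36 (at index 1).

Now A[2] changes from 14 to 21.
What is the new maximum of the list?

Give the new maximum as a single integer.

Answer: 36

Derivation:
Old max = 36 (at index 1)
Change: A[2] 14 -> 21
Changed element was NOT the old max.
  New max = max(old_max, new_val) = max(36, 21) = 36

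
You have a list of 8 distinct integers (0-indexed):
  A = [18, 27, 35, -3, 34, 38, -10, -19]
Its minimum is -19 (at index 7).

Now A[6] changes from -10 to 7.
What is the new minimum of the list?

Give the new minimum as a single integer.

Answer: -19

Derivation:
Old min = -19 (at index 7)
Change: A[6] -10 -> 7
Changed element was NOT the old min.
  New min = min(old_min, new_val) = min(-19, 7) = -19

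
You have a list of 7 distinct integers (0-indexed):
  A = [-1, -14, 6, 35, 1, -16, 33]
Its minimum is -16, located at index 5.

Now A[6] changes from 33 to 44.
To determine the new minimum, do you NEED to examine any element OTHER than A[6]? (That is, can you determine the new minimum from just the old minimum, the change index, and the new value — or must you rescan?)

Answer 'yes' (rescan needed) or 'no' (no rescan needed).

Answer: no

Derivation:
Old min = -16 at index 5
Change at index 6: 33 -> 44
Index 6 was NOT the min. New min = min(-16, 44). No rescan of other elements needed.
Needs rescan: no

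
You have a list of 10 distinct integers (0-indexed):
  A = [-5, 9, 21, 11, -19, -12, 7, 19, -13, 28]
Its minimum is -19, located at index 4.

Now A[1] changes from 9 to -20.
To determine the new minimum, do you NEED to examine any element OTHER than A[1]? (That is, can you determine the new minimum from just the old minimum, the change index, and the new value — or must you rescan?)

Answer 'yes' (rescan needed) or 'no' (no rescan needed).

Old min = -19 at index 4
Change at index 1: 9 -> -20
Index 1 was NOT the min. New min = min(-19, -20). No rescan of other elements needed.
Needs rescan: no

Answer: no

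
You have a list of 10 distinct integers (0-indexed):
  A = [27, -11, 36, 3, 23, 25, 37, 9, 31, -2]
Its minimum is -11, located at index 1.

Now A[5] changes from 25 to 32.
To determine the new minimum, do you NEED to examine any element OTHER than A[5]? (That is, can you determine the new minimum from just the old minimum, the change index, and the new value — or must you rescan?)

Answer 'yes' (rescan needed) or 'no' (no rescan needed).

Old min = -11 at index 1
Change at index 5: 25 -> 32
Index 5 was NOT the min. New min = min(-11, 32). No rescan of other elements needed.
Needs rescan: no

Answer: no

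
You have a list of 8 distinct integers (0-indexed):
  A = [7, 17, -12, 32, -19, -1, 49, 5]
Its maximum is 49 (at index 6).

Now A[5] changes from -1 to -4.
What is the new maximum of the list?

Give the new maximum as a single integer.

Answer: 49

Derivation:
Old max = 49 (at index 6)
Change: A[5] -1 -> -4
Changed element was NOT the old max.
  New max = max(old_max, new_val) = max(49, -4) = 49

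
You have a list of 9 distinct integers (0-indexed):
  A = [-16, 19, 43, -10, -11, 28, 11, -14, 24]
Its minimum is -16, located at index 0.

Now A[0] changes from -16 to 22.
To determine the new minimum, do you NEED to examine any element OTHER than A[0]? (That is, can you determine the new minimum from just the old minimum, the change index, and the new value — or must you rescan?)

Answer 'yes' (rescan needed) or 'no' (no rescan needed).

Old min = -16 at index 0
Change at index 0: -16 -> 22
Index 0 WAS the min and new value 22 > old min -16. Must rescan other elements to find the new min.
Needs rescan: yes

Answer: yes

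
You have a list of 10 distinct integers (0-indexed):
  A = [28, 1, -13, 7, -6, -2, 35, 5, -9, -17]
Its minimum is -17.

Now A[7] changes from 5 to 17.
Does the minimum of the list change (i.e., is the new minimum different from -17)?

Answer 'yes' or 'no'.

Answer: no

Derivation:
Old min = -17
Change: A[7] 5 -> 17
Changed element was NOT the min; min changes only if 17 < -17.
New min = -17; changed? no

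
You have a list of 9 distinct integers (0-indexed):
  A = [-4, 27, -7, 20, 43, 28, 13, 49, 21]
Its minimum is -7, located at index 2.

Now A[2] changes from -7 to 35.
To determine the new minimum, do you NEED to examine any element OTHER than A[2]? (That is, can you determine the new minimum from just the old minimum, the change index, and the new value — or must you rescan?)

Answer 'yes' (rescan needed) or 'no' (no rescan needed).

Answer: yes

Derivation:
Old min = -7 at index 2
Change at index 2: -7 -> 35
Index 2 WAS the min and new value 35 > old min -7. Must rescan other elements to find the new min.
Needs rescan: yes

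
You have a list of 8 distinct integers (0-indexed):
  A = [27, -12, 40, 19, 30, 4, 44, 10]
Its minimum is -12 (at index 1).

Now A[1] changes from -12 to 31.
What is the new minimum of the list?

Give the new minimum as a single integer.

Answer: 4

Derivation:
Old min = -12 (at index 1)
Change: A[1] -12 -> 31
Changed element WAS the min. Need to check: is 31 still <= all others?
  Min of remaining elements: 4
  New min = min(31, 4) = 4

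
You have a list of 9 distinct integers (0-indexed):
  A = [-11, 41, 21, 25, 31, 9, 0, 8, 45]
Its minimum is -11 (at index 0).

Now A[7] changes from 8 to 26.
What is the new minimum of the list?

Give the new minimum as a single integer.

Answer: -11

Derivation:
Old min = -11 (at index 0)
Change: A[7] 8 -> 26
Changed element was NOT the old min.
  New min = min(old_min, new_val) = min(-11, 26) = -11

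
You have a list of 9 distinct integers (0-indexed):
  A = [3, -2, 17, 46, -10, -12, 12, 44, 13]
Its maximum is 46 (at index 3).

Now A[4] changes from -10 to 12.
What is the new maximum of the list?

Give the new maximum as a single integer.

Old max = 46 (at index 3)
Change: A[4] -10 -> 12
Changed element was NOT the old max.
  New max = max(old_max, new_val) = max(46, 12) = 46

Answer: 46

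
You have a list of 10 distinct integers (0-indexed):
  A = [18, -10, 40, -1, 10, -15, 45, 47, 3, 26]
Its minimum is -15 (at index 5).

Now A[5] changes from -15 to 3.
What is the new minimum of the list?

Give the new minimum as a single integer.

Old min = -15 (at index 5)
Change: A[5] -15 -> 3
Changed element WAS the min. Need to check: is 3 still <= all others?
  Min of remaining elements: -10
  New min = min(3, -10) = -10

Answer: -10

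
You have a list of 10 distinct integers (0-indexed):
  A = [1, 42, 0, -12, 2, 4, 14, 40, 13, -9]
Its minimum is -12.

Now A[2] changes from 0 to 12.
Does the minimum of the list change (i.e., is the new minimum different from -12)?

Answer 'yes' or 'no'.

Old min = -12
Change: A[2] 0 -> 12
Changed element was NOT the min; min changes only if 12 < -12.
New min = -12; changed? no

Answer: no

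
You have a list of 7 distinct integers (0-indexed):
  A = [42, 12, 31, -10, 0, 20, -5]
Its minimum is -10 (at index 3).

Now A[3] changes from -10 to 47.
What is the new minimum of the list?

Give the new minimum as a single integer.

Answer: -5

Derivation:
Old min = -10 (at index 3)
Change: A[3] -10 -> 47
Changed element WAS the min. Need to check: is 47 still <= all others?
  Min of remaining elements: -5
  New min = min(47, -5) = -5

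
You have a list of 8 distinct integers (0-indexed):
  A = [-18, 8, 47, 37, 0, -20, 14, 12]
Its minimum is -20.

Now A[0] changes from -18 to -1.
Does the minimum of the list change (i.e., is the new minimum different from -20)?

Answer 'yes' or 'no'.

Answer: no

Derivation:
Old min = -20
Change: A[0] -18 -> -1
Changed element was NOT the min; min changes only if -1 < -20.
New min = -20; changed? no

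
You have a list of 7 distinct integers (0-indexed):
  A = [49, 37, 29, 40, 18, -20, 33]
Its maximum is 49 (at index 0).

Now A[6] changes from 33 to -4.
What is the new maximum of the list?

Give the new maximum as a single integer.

Old max = 49 (at index 0)
Change: A[6] 33 -> -4
Changed element was NOT the old max.
  New max = max(old_max, new_val) = max(49, -4) = 49

Answer: 49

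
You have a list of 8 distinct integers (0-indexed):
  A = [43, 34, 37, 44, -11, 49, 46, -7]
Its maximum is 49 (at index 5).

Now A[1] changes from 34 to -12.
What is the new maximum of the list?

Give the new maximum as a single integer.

Old max = 49 (at index 5)
Change: A[1] 34 -> -12
Changed element was NOT the old max.
  New max = max(old_max, new_val) = max(49, -12) = 49

Answer: 49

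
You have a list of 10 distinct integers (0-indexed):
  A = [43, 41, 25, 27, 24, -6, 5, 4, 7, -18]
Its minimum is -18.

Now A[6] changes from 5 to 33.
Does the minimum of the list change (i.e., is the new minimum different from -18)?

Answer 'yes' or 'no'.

Answer: no

Derivation:
Old min = -18
Change: A[6] 5 -> 33
Changed element was NOT the min; min changes only if 33 < -18.
New min = -18; changed? no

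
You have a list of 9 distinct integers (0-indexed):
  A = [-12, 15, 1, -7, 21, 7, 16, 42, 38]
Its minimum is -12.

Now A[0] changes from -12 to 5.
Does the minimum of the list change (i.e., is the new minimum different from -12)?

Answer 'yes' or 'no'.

Old min = -12
Change: A[0] -12 -> 5
Changed element was the min; new min must be rechecked.
New min = -7; changed? yes

Answer: yes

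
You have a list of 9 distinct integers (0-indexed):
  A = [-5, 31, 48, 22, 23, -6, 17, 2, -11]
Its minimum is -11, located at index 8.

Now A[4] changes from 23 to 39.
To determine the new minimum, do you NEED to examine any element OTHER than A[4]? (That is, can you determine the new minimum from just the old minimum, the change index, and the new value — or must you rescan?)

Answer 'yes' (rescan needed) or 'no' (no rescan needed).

Old min = -11 at index 8
Change at index 4: 23 -> 39
Index 4 was NOT the min. New min = min(-11, 39). No rescan of other elements needed.
Needs rescan: no

Answer: no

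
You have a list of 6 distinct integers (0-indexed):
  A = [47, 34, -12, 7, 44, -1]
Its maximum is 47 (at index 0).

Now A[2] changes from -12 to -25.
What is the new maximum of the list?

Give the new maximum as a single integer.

Answer: 47

Derivation:
Old max = 47 (at index 0)
Change: A[2] -12 -> -25
Changed element was NOT the old max.
  New max = max(old_max, new_val) = max(47, -25) = 47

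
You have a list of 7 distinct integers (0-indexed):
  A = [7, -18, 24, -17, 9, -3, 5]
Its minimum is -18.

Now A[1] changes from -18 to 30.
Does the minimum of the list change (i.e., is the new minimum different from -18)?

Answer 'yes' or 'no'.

Old min = -18
Change: A[1] -18 -> 30
Changed element was the min; new min must be rechecked.
New min = -17; changed? yes

Answer: yes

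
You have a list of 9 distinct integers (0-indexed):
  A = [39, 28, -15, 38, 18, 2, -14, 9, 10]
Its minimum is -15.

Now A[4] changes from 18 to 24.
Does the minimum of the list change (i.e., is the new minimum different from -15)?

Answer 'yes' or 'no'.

Answer: no

Derivation:
Old min = -15
Change: A[4] 18 -> 24
Changed element was NOT the min; min changes only if 24 < -15.
New min = -15; changed? no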